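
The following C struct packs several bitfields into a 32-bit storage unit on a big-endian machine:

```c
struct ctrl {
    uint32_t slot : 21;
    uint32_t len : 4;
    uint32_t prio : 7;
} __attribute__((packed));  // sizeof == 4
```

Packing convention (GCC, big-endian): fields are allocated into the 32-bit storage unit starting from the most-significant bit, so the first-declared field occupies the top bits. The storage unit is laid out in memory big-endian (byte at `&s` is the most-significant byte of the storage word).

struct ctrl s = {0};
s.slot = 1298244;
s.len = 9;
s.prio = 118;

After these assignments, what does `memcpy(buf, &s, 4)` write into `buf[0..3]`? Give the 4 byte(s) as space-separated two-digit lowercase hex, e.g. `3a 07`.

9e 7a 24 f6

[11+:21] slot=1298244 & 0x1fffff = 0x13cf44; word=0x9e7a2000
[7+:4] len=9 & 0xf = 0x9; word=0x9e7a2480
[0+:7] prio=118 & 0x7f = 0x76; word=0x9e7a24f6
word = 0x9e7a24f6 → big-endian bytes:
  [0]=0x9e  [1]=0x7a  [2]=0x24  [3]=0xf6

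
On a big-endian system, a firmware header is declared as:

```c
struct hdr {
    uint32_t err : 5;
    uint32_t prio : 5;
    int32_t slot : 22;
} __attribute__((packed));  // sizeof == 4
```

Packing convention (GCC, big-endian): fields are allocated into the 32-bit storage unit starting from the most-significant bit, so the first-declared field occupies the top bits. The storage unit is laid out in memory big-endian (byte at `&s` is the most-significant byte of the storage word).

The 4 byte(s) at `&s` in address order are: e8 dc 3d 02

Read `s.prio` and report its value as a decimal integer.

[0]=0xe8 [1]=0xdc [2]=0x3d [3]=0x02 (big-endian) → word 0xe8dc3d02
err:5 @ bit 27 → (0xe8dc3d02>>27)&0x1f = 0x1d
prio:5 @ bit 22 → (0xe8dc3d02>>22)&0x1f = 0x3  ←
slot:22 @ bit 0 → (0xe8dc3d02>>0)&0x3fffff = 0x1c3d02

3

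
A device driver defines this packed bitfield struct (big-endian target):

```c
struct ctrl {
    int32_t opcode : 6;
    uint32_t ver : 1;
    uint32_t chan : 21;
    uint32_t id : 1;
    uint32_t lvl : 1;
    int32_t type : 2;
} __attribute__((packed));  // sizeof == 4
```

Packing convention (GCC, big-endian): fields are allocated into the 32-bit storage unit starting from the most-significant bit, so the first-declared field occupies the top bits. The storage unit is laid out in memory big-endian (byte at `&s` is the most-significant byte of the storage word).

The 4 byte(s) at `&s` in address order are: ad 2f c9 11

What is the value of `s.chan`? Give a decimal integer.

[0]=0xad [1]=0x2f [2]=0xc9 [3]=0x11 (big-endian) → word 0xad2fc911
opcode:6 @ bit 26 → (0xad2fc911>>26)&0x3f = 0x2b
ver:1 @ bit 25 → (0xad2fc911>>25)&0x1 = 0x0
chan:21 @ bit 4 → (0xad2fc911>>4)&0x1fffff = 0x12fc91  ←
id:1 @ bit 3 → (0xad2fc911>>3)&0x1 = 0x0
lvl:1 @ bit 2 → (0xad2fc911>>2)&0x1 = 0x0
type:2 @ bit 0 → (0xad2fc911>>0)&0x3 = 0x1

1244305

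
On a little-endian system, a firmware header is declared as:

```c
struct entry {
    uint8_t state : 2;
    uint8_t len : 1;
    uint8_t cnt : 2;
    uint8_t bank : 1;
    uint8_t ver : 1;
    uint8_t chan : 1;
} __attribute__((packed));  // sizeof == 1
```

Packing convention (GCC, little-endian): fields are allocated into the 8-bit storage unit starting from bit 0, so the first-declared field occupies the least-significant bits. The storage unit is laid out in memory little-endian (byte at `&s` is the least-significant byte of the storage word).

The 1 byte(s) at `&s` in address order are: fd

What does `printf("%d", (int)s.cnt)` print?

3

[0]=0xfd (little-endian) → word 0xfd
state [0+:2] = (word>>0) & 0x3 = 1
len [2+:1] = (word>>2) & 0x1 = 1
cnt [3+:2] = (word>>3) & 0x3 = 3  ←
bank [5+:1] = (word>>5) & 0x1 = 1
ver [6+:1] = (word>>6) & 0x1 = 1
chan [7+:1] = (word>>7) & 0x1 = 1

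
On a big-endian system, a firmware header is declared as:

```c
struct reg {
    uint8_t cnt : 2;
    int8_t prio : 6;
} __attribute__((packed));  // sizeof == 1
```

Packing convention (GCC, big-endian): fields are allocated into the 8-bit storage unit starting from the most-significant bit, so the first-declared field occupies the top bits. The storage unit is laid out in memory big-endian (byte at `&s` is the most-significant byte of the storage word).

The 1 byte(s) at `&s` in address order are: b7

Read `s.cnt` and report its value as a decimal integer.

2

[0]=0xb7 (big-endian) → word 0xb7
cnt [6+:2] = (word>>6) & 0x3 = 2  ←
prio [0+:6] = (word>>0) & 0x3f = 55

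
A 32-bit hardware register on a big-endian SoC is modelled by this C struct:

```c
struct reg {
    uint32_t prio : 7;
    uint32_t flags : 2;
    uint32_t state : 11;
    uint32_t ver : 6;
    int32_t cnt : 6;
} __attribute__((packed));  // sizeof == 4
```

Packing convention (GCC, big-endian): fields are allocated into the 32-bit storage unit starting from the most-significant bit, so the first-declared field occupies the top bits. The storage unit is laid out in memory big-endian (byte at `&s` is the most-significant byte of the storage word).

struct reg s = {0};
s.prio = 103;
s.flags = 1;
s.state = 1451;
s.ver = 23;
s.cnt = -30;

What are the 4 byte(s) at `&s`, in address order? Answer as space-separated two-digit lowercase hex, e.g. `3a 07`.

prio (7b) val=103 bits=0x67 at bit 25: 0xce000000
flags (2b) val=1 bits=0x1 at bit 23: 0xce800000
state (11b) val=1451 bits=0x5ab at bit 12: 0xcedab000
ver (6b) val=23 bits=0x17 at bit 6: 0xcedab5c0
cnt (6b) val=-30 bits=0x22 at bit 0: 0xcedab5e2
word = 0xcedab5e2 → big-endian bytes:
  [0]=0xce  [1]=0xda  [2]=0xb5  [3]=0xe2

ce da b5 e2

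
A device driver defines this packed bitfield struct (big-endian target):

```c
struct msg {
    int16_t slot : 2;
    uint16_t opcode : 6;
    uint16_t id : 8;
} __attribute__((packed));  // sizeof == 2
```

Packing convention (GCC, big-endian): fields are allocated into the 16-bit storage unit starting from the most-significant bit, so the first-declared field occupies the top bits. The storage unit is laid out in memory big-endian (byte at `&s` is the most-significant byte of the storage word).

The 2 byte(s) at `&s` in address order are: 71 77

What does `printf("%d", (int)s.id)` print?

119

[0]=0x71 [1]=0x77 (big-endian) → word 0x7177
slot:2 @ bit 14 → (0x7177>>14)&0x3 = 0x1
opcode:6 @ bit 8 → (0x7177>>8)&0x3f = 0x31
id:8 @ bit 0 → (0x7177>>0)&0xff = 0x77  ←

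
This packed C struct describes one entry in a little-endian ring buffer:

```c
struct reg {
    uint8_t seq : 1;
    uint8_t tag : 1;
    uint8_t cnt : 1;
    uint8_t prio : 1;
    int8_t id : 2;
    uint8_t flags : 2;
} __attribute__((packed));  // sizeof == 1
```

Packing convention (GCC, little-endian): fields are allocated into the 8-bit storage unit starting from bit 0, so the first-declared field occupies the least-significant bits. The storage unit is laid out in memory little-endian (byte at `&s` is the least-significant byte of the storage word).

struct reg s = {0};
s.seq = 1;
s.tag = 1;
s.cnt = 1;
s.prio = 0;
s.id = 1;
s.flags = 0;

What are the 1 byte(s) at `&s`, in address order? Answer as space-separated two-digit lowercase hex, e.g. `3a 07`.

17

[0+:1] seq=1 & 0x1 = 0x1; word=0x01
[1+:1] tag=1 & 0x1 = 0x1; word=0x03
[2+:1] cnt=1 & 0x1 = 0x1; word=0x07
[3+:1] prio=0 & 0x1 = 0x0; word=0x07
[4+:2] id=1 & 0x3 = 0x1; word=0x17
[6+:2] flags=0 & 0x3 = 0x0; word=0x17
word = 0x17 → little-endian bytes:
  [0]=0x17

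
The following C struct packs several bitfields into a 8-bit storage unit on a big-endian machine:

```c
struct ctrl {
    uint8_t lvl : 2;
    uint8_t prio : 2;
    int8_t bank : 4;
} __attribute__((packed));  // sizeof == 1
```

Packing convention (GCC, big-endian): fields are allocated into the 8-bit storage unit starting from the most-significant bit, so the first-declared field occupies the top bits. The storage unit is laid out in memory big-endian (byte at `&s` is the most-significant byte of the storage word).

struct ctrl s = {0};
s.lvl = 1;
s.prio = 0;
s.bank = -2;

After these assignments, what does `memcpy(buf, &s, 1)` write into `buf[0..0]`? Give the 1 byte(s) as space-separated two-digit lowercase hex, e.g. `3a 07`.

4e

[6+:2] lvl=1 & 0x3 = 0x1; word=0x40
[4+:2] prio=0 & 0x3 = 0x0; word=0x40
[0+:4] bank=-2 & 0xf = 0xe; word=0x4e
word = 0x4e → big-endian bytes:
  [0]=0x4e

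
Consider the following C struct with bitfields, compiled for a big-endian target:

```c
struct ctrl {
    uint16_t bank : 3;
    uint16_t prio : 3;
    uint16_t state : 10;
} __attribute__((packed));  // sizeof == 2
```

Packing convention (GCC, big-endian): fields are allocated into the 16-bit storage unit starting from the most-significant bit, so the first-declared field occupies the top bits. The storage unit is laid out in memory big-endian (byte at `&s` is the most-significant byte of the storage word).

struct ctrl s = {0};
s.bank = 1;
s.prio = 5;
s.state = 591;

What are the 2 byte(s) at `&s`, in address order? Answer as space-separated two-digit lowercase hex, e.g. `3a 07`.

bank (3b) val=1 bits=0x1 at bit 13: 0x2000
prio (3b) val=5 bits=0x5 at bit 10: 0x3400
state (10b) val=591 bits=0x24f at bit 0: 0x364f
word = 0x364f → big-endian bytes:
  [0]=0x36  [1]=0x4f

36 4f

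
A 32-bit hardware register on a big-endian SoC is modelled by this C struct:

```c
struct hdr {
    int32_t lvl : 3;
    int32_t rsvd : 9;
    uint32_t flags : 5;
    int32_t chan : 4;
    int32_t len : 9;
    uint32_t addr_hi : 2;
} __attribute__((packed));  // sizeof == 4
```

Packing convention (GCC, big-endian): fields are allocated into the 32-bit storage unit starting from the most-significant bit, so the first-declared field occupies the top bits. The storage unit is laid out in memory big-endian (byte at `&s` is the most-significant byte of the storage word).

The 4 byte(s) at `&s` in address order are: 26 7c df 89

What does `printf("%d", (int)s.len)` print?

-30

[0]=0x26 [1]=0x7c [2]=0xdf [3]=0x89 (big-endian) → word 0x267cdf89
lvl:3 @ bit 29 → (0x267cdf89>>29)&0x7 = 0x1
rsvd:9 @ bit 20 → (0x267cdf89>>20)&0x1ff = 0x67
flags:5 @ bit 15 → (0x267cdf89>>15)&0x1f = 0x19
chan:4 @ bit 11 → (0x267cdf89>>11)&0xf = 0xb
len:9 @ bit 2 → (0x267cdf89>>2)&0x1ff = 0x1e2  ←
addr_hi:2 @ bit 0 → (0x267cdf89>>0)&0x3 = 0x1
len signed 9b, MSB=1: 482 - 512 = -30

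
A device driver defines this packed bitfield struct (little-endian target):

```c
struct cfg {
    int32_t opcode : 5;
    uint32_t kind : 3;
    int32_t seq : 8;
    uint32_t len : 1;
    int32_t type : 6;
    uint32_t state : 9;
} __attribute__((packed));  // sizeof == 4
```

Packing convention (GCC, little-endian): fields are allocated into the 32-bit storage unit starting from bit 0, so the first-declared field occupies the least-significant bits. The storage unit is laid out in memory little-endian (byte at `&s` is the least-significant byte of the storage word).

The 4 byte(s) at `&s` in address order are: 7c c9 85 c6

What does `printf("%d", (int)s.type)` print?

[0]=0x7c [1]=0xc9 [2]=0x85 [3]=0xc6 (little-endian) → word 0xc685c97c
opcode:5 @ bit 0 → (0xc685c97c>>0)&0x1f = 0x1c
kind:3 @ bit 5 → (0xc685c97c>>5)&0x7 = 0x3
seq:8 @ bit 8 → (0xc685c97c>>8)&0xff = 0xc9
len:1 @ bit 16 → (0xc685c97c>>16)&0x1 = 0x1
type:6 @ bit 17 → (0xc685c97c>>17)&0x3f = 0x2  ←
state:9 @ bit 23 → (0xc685c97c>>23)&0x1ff = 0x18d
type signed 6b, MSB=0: value = 2

2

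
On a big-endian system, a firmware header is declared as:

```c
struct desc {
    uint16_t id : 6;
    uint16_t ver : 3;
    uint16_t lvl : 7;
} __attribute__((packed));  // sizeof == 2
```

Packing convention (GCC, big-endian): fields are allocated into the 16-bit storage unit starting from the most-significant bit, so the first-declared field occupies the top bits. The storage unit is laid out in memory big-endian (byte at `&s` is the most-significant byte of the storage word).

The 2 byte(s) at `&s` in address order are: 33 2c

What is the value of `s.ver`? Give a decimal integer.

[0]=0x33 [1]=0x2c (big-endian) → word 0x332c
id [10+:6] = (word>>10) & 0x3f = 12
ver [7+:3] = (word>>7) & 0x7 = 6  ←
lvl [0+:7] = (word>>0) & 0x7f = 44

6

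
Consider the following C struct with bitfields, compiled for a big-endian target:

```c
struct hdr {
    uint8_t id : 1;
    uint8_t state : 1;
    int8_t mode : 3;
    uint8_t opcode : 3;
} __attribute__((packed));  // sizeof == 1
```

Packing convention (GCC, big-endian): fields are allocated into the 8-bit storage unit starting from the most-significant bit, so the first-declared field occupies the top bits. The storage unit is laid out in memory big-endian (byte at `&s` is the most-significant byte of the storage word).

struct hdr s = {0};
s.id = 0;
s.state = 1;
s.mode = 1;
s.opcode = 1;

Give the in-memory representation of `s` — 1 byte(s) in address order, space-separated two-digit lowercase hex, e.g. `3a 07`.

49

id (1b) val=0 bits=0x0 at bit 7: 0x00
state (1b) val=1 bits=0x1 at bit 6: 0x40
mode (3b) val=1 bits=0x1 at bit 3: 0x48
opcode (3b) val=1 bits=0x1 at bit 0: 0x49
word = 0x49 → big-endian bytes:
  [0]=0x49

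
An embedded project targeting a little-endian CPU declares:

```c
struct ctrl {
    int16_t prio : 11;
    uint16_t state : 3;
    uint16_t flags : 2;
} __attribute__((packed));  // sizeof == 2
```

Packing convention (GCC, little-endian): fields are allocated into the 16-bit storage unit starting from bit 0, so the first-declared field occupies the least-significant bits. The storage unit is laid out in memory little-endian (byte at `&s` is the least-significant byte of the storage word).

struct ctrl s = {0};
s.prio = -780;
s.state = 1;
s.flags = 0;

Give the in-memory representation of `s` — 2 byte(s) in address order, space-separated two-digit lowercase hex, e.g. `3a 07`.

f4 0c

prio (11b) val=-780 bits=0x4f4 at bit 0: 0x04f4
state (3b) val=1 bits=0x1 at bit 11: 0x0cf4
flags (2b) val=0 bits=0x0 at bit 14: 0x0cf4
word = 0x0cf4 → little-endian bytes:
  [0]=0xf4  [1]=0x0c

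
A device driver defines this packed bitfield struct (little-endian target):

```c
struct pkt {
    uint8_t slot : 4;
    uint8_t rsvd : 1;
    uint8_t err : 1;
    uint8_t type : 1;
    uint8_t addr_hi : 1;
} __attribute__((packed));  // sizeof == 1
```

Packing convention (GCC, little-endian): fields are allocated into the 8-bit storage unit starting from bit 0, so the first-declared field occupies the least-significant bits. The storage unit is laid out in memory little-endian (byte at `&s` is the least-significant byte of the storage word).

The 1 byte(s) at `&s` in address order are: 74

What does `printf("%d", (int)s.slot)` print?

4

[0]=0x74 (little-endian) → word 0x74
slot:4 @ bit 0 → (0x74>>0)&0xf = 0x4  ←
rsvd:1 @ bit 4 → (0x74>>4)&0x1 = 0x1
err:1 @ bit 5 → (0x74>>5)&0x1 = 0x1
type:1 @ bit 6 → (0x74>>6)&0x1 = 0x1
addr_hi:1 @ bit 7 → (0x74>>7)&0x1 = 0x0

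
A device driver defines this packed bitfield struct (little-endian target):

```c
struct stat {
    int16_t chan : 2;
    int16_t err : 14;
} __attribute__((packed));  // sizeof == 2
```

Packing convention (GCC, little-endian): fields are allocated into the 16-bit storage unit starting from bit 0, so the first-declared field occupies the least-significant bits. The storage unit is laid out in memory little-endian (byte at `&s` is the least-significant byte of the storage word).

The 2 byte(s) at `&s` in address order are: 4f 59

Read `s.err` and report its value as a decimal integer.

5715

[0]=0x4f [1]=0x59 (little-endian) → word 0x594f
chan [0+:2] = (word>>0) & 0x3 = 3
err [2+:14] = (word>>2) & 0x3fff = 5715  ←
err signed 14b, MSB=0: value = 5715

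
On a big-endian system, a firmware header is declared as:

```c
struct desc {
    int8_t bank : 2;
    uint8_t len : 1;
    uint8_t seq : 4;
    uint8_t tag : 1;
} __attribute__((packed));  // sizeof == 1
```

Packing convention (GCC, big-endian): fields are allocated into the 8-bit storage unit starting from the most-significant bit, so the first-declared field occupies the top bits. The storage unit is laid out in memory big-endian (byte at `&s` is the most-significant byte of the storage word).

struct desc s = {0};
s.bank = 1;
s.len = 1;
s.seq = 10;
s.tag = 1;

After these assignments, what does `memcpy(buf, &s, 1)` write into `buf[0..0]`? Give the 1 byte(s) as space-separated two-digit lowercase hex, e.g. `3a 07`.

75

[6+:2] bank=1 & 0x3 = 0x1; word=0x40
[5+:1] len=1 & 0x1 = 0x1; word=0x60
[1+:4] seq=10 & 0xf = 0xa; word=0x74
[0+:1] tag=1 & 0x1 = 0x1; word=0x75
word = 0x75 → big-endian bytes:
  [0]=0x75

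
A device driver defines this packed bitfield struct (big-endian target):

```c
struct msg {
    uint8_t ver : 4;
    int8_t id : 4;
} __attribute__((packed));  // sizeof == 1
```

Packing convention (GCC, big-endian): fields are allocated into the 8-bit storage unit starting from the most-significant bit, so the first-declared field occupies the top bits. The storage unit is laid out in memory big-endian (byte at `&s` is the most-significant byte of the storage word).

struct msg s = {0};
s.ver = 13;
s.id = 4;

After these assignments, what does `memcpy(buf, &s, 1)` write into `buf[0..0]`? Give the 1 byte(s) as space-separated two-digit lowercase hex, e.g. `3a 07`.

ver:4 = 13 → 0xd << 4 → word 0xd0
id:4 = 4 → 0x4 << 0 → word 0xd4
word = 0xd4 → big-endian bytes:
  [0]=0xd4

d4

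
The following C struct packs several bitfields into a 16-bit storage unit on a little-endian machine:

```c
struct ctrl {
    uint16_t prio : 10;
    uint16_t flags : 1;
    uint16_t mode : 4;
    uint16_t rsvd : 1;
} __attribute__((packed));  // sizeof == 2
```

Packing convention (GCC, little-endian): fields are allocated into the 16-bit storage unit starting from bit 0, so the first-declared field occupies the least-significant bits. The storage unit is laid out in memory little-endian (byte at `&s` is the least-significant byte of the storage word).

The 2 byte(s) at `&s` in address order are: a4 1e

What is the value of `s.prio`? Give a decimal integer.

[0]=0xa4 [1]=0x1e (little-endian) → word 0x1ea4
prio:10 @ bit 0 → (0x1ea4>>0)&0x3ff = 0x2a4  ←
flags:1 @ bit 10 → (0x1ea4>>10)&0x1 = 0x1
mode:4 @ bit 11 → (0x1ea4>>11)&0xf = 0x3
rsvd:1 @ bit 15 → (0x1ea4>>15)&0x1 = 0x0

676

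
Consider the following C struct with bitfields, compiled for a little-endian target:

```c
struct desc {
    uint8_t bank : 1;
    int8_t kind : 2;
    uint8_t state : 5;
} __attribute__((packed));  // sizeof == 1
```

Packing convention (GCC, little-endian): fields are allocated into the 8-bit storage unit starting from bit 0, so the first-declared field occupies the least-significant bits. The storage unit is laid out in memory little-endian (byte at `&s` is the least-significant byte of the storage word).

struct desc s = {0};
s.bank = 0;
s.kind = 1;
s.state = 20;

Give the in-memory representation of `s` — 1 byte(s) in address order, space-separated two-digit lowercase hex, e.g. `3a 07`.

a2

bank (1b) val=0 bits=0x0 at bit 0: 0x00
kind (2b) val=1 bits=0x1 at bit 1: 0x02
state (5b) val=20 bits=0x14 at bit 3: 0xa2
word = 0xa2 → little-endian bytes:
  [0]=0xa2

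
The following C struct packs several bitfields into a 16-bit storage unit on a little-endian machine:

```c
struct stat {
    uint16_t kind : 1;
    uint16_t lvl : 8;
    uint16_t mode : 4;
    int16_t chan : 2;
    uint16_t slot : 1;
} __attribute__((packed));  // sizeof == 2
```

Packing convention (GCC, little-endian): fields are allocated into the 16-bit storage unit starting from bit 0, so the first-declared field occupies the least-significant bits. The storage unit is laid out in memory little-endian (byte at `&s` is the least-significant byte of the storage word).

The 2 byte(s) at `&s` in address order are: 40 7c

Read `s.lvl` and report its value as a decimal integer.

[0]=0x40 [1]=0x7c (little-endian) → word 0x7c40
kind:1 @ bit 0 → (0x7c40>>0)&0x1 = 0x0
lvl:8 @ bit 1 → (0x7c40>>1)&0xff = 0x20  ←
mode:4 @ bit 9 → (0x7c40>>9)&0xf = 0xe
chan:2 @ bit 13 → (0x7c40>>13)&0x3 = 0x3
slot:1 @ bit 15 → (0x7c40>>15)&0x1 = 0x0

32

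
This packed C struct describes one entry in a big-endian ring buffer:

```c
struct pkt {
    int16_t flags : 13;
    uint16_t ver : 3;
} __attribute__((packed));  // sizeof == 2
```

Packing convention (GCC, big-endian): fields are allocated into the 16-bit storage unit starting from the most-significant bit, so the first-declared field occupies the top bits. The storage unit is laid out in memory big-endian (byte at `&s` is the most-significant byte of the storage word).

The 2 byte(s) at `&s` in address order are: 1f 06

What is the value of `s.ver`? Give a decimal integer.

[0]=0x1f [1]=0x06 (big-endian) → word 0x1f06
flags:13 @ bit 3 → (0x1f06>>3)&0x1fff = 0x3e0
ver:3 @ bit 0 → (0x1f06>>0)&0x7 = 0x6  ←

6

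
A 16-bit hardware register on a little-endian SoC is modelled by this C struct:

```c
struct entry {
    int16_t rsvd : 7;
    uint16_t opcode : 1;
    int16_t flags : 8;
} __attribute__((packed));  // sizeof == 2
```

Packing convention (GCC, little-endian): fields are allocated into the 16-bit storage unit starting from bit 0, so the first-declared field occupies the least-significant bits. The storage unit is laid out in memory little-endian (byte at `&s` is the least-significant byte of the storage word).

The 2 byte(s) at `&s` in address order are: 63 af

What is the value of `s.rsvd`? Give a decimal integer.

[0]=0x63 [1]=0xaf (little-endian) → word 0xaf63
rsvd [0+:7] = (word>>0) & 0x7f = 99  ←
opcode [7+:1] = (word>>7) & 0x1 = 0
flags [8+:8] = (word>>8) & 0xff = 175
rsvd signed 7b, MSB=1: 99 - 128 = -29

-29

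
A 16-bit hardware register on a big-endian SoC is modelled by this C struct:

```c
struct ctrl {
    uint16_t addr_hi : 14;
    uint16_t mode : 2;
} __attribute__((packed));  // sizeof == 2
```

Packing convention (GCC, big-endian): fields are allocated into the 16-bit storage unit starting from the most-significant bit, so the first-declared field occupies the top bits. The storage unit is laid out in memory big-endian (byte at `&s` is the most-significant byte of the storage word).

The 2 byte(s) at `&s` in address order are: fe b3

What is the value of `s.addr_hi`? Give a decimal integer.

[0]=0xfe [1]=0xb3 (big-endian) → word 0xfeb3
addr_hi [2+:14] = (word>>2) & 0x3fff = 16300  ←
mode [0+:2] = (word>>0) & 0x3 = 3

16300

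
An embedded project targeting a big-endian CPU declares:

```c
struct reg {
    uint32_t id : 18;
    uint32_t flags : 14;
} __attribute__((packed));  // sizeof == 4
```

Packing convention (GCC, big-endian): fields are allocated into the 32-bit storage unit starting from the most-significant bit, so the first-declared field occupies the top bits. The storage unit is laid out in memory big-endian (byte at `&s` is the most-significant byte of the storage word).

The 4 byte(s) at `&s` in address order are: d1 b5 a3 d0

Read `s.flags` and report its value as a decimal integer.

[0]=0xd1 [1]=0xb5 [2]=0xa3 [3]=0xd0 (big-endian) → word 0xd1b5a3d0
id [14+:18] = (word>>14) & 0x3ffff = 214742
flags [0+:14] = (word>>0) & 0x3fff = 9168  ←

9168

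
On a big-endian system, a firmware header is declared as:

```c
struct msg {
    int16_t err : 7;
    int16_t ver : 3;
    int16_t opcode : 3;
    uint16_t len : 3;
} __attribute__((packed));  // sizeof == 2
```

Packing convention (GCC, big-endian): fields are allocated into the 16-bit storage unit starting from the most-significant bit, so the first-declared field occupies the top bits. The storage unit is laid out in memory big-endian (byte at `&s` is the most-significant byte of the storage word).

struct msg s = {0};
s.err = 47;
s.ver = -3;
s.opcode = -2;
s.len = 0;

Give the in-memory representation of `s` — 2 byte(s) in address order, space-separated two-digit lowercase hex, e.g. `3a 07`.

[9+:7] err=47 & 0x7f = 0x2f; word=0x5e00
[6+:3] ver=-3 & 0x7 = 0x5; word=0x5f40
[3+:3] opcode=-2 & 0x7 = 0x6; word=0x5f70
[0+:3] len=0 & 0x7 = 0x0; word=0x5f70
word = 0x5f70 → big-endian bytes:
  [0]=0x5f  [1]=0x70

5f 70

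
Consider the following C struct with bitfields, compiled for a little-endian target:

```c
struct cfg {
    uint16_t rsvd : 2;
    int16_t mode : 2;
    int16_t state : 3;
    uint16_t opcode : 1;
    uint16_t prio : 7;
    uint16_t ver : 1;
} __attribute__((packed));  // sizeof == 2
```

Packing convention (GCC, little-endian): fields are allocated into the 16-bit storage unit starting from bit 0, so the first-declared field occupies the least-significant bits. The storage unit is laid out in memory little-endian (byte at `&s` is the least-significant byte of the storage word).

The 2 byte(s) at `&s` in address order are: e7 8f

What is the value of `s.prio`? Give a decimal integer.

[0]=0xe7 [1]=0x8f (little-endian) → word 0x8fe7
rsvd [0+:2] = (word>>0) & 0x3 = 3
mode [2+:2] = (word>>2) & 0x3 = 1
state [4+:3] = (word>>4) & 0x7 = 6
opcode [7+:1] = (word>>7) & 0x1 = 1
prio [8+:7] = (word>>8) & 0x7f = 15  ←
ver [15+:1] = (word>>15) & 0x1 = 1

15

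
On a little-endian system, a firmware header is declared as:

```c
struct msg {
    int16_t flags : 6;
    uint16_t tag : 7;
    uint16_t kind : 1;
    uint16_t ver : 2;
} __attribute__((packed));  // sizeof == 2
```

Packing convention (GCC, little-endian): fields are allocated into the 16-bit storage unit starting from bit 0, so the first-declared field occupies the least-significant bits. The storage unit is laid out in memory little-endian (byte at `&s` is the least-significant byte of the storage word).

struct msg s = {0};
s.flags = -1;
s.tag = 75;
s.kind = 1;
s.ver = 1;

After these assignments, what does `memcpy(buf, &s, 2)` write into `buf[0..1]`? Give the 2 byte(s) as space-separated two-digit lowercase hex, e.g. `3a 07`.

ff 72

flags:6 = -1 → 0x3f << 0 → word 0x003f
tag:7 = 75 → 0x4b << 6 → word 0x12ff
kind:1 = 1 → 0x1 << 13 → word 0x32ff
ver:2 = 1 → 0x1 << 14 → word 0x72ff
word = 0x72ff → little-endian bytes:
  [0]=0xff  [1]=0x72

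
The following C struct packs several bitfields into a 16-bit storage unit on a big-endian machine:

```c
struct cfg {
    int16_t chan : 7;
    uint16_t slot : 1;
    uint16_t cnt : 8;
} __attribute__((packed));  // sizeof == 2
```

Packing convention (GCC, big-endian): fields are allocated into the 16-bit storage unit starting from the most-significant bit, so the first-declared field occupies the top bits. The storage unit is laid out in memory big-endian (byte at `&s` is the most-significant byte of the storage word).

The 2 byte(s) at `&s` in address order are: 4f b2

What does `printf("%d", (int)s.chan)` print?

[0]=0x4f [1]=0xb2 (big-endian) → word 0x4fb2
chan:7 @ bit 9 → (0x4fb2>>9)&0x7f = 0x27  ←
slot:1 @ bit 8 → (0x4fb2>>8)&0x1 = 0x1
cnt:8 @ bit 0 → (0x4fb2>>0)&0xff = 0xb2
chan signed 7b, MSB=0: value = 39

39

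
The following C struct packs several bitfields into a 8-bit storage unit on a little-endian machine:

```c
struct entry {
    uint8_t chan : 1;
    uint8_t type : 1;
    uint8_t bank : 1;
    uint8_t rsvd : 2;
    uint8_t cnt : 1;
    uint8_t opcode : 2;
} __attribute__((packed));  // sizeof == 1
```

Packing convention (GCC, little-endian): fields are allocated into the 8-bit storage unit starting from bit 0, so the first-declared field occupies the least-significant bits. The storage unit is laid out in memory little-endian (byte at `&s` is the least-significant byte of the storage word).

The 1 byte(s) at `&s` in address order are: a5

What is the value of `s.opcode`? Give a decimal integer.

2

[0]=0xa5 (little-endian) → word 0xa5
chan [0+:1] = (word>>0) & 0x1 = 1
type [1+:1] = (word>>1) & 0x1 = 0
bank [2+:1] = (word>>2) & 0x1 = 1
rsvd [3+:2] = (word>>3) & 0x3 = 0
cnt [5+:1] = (word>>5) & 0x1 = 1
opcode [6+:2] = (word>>6) & 0x3 = 2  ←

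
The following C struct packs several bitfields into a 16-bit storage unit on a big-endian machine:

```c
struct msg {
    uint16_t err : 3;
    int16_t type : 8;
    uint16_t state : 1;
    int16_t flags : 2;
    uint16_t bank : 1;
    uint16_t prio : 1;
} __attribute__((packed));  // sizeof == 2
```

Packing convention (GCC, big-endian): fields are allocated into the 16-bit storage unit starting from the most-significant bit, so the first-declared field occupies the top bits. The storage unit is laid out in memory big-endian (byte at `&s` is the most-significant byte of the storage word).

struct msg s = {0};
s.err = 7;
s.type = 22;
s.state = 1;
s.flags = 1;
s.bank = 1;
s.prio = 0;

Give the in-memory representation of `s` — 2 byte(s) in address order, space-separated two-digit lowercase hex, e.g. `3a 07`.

e2 d6

[13+:3] err=7 & 0x7 = 0x7; word=0xe000
[5+:8] type=22 & 0xff = 0x16; word=0xe2c0
[4+:1] state=1 & 0x1 = 0x1; word=0xe2d0
[2+:2] flags=1 & 0x3 = 0x1; word=0xe2d4
[1+:1] bank=1 & 0x1 = 0x1; word=0xe2d6
[0+:1] prio=0 & 0x1 = 0x0; word=0xe2d6
word = 0xe2d6 → big-endian bytes:
  [0]=0xe2  [1]=0xd6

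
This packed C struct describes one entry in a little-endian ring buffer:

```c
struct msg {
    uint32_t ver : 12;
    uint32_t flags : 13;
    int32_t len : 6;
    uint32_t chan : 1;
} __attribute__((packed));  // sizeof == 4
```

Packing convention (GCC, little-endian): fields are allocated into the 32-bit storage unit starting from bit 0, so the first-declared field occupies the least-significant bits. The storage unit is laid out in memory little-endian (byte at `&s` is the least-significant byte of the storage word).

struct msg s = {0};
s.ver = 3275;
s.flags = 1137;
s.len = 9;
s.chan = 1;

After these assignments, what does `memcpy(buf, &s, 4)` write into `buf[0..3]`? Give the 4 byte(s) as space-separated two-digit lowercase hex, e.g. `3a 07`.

cb 1c 47 92

ver (12b) val=3275 bits=0xccb at bit 0: 0x00000ccb
flags (13b) val=1137 bits=0x471 at bit 12: 0x00471ccb
len (6b) val=9 bits=0x9 at bit 25: 0x12471ccb
chan (1b) val=1 bits=0x1 at bit 31: 0x92471ccb
word = 0x92471ccb → little-endian bytes:
  [0]=0xcb  [1]=0x1c  [2]=0x47  [3]=0x92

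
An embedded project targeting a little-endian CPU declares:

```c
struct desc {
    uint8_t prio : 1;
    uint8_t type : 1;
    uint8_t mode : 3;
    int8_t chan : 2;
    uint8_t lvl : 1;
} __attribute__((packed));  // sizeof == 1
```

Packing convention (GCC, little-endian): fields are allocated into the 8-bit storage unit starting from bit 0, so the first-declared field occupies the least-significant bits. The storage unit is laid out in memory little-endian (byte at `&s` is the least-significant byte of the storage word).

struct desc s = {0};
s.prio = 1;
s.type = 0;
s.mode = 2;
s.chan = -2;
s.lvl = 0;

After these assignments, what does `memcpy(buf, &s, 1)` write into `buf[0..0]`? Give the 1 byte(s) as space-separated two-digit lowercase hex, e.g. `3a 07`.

49

prio (1b) val=1 bits=0x1 at bit 0: 0x01
type (1b) val=0 bits=0x0 at bit 1: 0x01
mode (3b) val=2 bits=0x2 at bit 2: 0x09
chan (2b) val=-2 bits=0x2 at bit 5: 0x49
lvl (1b) val=0 bits=0x0 at bit 7: 0x49
word = 0x49 → little-endian bytes:
  [0]=0x49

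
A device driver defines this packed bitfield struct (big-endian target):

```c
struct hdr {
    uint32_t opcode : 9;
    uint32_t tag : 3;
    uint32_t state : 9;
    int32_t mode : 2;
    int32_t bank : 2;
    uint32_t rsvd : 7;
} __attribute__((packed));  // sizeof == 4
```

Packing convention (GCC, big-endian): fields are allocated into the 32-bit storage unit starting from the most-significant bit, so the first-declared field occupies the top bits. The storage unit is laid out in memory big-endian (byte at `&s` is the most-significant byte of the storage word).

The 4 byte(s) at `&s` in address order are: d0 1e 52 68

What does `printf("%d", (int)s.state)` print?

458

[0]=0xd0 [1]=0x1e [2]=0x52 [3]=0x68 (big-endian) → word 0xd01e5268
opcode:9 @ bit 23 → (0xd01e5268>>23)&0x1ff = 0x1a0
tag:3 @ bit 20 → (0xd01e5268>>20)&0x7 = 0x1
state:9 @ bit 11 → (0xd01e5268>>11)&0x1ff = 0x1ca  ←
mode:2 @ bit 9 → (0xd01e5268>>9)&0x3 = 0x1
bank:2 @ bit 7 → (0xd01e5268>>7)&0x3 = 0x0
rsvd:7 @ bit 0 → (0xd01e5268>>0)&0x7f = 0x68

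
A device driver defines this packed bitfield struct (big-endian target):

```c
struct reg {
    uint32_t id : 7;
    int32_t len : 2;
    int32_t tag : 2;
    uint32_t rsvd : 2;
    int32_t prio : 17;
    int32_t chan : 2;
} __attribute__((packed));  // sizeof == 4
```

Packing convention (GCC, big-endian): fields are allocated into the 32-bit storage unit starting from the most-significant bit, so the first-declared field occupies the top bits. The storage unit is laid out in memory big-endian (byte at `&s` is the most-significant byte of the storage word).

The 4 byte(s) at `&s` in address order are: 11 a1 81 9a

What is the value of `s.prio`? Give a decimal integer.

[0]=0x11 [1]=0xa1 [2]=0x81 [3]=0x9a (big-endian) → word 0x11a1819a
id [25+:7] = (word>>25) & 0x7f = 8
len [23+:2] = (word>>23) & 0x3 = 3
tag [21+:2] = (word>>21) & 0x3 = 1
rsvd [19+:2] = (word>>19) & 0x3 = 0
prio [2+:17] = (word>>2) & 0x1ffff = 24678  ←
chan [0+:2] = (word>>0) & 0x3 = 2
prio signed 17b, MSB=0: value = 24678

24678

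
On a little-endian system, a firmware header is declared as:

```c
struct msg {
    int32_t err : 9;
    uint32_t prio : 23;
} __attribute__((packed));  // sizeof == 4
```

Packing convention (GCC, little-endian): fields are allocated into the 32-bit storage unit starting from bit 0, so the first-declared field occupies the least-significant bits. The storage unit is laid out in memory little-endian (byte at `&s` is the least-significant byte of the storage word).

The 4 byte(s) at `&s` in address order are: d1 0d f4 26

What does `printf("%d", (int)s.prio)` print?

1276422

[0]=0xd1 [1]=0x0d [2]=0xf4 [3]=0x26 (little-endian) → word 0x26f40dd1
err [0+:9] = (word>>0) & 0x1ff = 465
prio [9+:23] = (word>>9) & 0x7fffff = 1276422  ←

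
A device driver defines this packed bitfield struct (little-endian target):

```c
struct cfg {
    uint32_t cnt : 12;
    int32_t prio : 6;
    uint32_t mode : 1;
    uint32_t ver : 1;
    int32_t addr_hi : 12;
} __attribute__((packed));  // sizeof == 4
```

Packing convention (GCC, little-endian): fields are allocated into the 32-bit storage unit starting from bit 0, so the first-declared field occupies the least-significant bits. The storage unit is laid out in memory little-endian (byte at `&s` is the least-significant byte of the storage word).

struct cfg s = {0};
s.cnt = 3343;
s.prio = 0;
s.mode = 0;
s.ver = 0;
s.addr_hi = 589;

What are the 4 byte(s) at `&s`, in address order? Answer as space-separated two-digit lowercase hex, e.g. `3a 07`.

0f 0d d0 24

cnt:12 = 3343 → 0xd0f << 0 → word 0x00000d0f
prio:6 = 0 → 0x0 << 12 → word 0x00000d0f
mode:1 = 0 → 0x0 << 18 → word 0x00000d0f
ver:1 = 0 → 0x0 << 19 → word 0x00000d0f
addr_hi:12 = 589 → 0x24d << 20 → word 0x24d00d0f
word = 0x24d00d0f → little-endian bytes:
  [0]=0x0f  [1]=0x0d  [2]=0xd0  [3]=0x24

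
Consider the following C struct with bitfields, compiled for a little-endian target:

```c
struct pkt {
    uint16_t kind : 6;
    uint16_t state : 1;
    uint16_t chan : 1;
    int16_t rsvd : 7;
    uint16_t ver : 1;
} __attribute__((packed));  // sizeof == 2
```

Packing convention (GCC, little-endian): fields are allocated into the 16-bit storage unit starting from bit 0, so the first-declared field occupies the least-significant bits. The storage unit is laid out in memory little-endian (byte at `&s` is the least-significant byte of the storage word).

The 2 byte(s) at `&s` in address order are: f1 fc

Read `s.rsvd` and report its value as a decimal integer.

[0]=0xf1 [1]=0xfc (little-endian) → word 0xfcf1
kind:6 @ bit 0 → (0xfcf1>>0)&0x3f = 0x31
state:1 @ bit 6 → (0xfcf1>>6)&0x1 = 0x1
chan:1 @ bit 7 → (0xfcf1>>7)&0x1 = 0x1
rsvd:7 @ bit 8 → (0xfcf1>>8)&0x7f = 0x7c  ←
ver:1 @ bit 15 → (0xfcf1>>15)&0x1 = 0x1
rsvd signed 7b, MSB=1: 124 - 128 = -4

-4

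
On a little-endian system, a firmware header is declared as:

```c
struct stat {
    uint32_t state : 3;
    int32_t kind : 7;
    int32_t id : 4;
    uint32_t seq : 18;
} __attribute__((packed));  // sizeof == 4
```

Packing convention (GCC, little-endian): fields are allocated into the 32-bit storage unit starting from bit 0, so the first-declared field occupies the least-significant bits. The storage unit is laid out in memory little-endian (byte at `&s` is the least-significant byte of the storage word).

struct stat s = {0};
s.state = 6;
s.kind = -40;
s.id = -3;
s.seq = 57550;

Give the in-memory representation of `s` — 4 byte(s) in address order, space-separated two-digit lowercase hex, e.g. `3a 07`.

c6 b6 33 38

state:3 = 6 → 0x6 << 0 → word 0x00000006
kind:7 = -40 → 0x58 << 3 → word 0x000002c6
id:4 = -3 → 0xd << 10 → word 0x000036c6
seq:18 = 57550 → 0xe0ce << 14 → word 0x3833b6c6
word = 0x3833b6c6 → little-endian bytes:
  [0]=0xc6  [1]=0xb6  [2]=0x33  [3]=0x38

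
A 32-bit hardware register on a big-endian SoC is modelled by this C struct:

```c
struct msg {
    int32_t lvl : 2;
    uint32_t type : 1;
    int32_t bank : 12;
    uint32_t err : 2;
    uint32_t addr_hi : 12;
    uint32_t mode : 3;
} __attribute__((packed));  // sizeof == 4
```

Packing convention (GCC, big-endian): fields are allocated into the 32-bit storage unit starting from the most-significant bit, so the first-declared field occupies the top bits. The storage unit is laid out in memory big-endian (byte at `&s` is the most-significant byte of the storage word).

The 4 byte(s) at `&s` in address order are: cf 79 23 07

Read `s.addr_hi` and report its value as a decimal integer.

[0]=0xcf [1]=0x79 [2]=0x23 [3]=0x07 (big-endian) → word 0xcf792307
lvl [30+:2] = (word>>30) & 0x3 = 3
type [29+:1] = (word>>29) & 0x1 = 0
bank [17+:12] = (word>>17) & 0xfff = 1980
err [15+:2] = (word>>15) & 0x3 = 2
addr_hi [3+:12] = (word>>3) & 0xfff = 1120  ←
mode [0+:3] = (word>>0) & 0x7 = 7

1120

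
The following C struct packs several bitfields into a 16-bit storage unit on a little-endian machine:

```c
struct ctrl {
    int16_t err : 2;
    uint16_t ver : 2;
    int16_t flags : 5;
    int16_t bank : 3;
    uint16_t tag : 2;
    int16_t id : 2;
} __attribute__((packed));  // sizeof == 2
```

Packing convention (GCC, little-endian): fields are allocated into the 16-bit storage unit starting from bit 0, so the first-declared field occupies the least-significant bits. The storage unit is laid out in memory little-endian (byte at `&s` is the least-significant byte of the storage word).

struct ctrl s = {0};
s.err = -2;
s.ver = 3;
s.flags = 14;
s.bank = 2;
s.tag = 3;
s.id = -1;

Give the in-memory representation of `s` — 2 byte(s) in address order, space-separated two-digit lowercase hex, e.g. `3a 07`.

[0+:2] err=-2 & 0x3 = 0x2; word=0x0002
[2+:2] ver=3 & 0x3 = 0x3; word=0x000e
[4+:5] flags=14 & 0x1f = 0xe; word=0x00ee
[9+:3] bank=2 & 0x7 = 0x2; word=0x04ee
[12+:2] tag=3 & 0x3 = 0x3; word=0x34ee
[14+:2] id=-1 & 0x3 = 0x3; word=0xf4ee
word = 0xf4ee → little-endian bytes:
  [0]=0xee  [1]=0xf4

ee f4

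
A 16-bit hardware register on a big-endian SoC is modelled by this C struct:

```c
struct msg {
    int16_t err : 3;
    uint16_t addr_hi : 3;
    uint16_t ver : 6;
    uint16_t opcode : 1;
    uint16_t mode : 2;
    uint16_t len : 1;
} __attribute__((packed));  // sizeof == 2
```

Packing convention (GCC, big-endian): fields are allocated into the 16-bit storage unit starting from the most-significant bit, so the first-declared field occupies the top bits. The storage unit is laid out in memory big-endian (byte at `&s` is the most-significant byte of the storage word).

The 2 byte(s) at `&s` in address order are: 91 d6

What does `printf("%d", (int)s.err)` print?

[0]=0x91 [1]=0xd6 (big-endian) → word 0x91d6
err [13+:3] = (word>>13) & 0x7 = 4  ←
addr_hi [10+:3] = (word>>10) & 0x7 = 4
ver [4+:6] = (word>>4) & 0x3f = 29
opcode [3+:1] = (word>>3) & 0x1 = 0
mode [1+:2] = (word>>1) & 0x3 = 3
len [0+:1] = (word>>0) & 0x1 = 0
err signed 3b, MSB=1: 4 - 8 = -4

-4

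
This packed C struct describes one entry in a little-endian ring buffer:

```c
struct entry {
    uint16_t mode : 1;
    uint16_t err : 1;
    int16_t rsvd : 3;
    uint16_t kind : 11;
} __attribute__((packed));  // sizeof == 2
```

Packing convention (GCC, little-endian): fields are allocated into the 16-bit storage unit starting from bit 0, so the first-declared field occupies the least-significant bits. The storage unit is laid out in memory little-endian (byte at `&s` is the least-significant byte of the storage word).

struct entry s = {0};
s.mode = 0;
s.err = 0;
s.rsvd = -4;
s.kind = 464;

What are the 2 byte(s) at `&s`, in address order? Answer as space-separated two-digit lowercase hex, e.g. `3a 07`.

[0+:1] mode=0 & 0x1 = 0x0; word=0x0000
[1+:1] err=0 & 0x1 = 0x0; word=0x0000
[2+:3] rsvd=-4 & 0x7 = 0x4; word=0x0010
[5+:11] kind=464 & 0x7ff = 0x1d0; word=0x3a10
word = 0x3a10 → little-endian bytes:
  [0]=0x10  [1]=0x3a

10 3a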